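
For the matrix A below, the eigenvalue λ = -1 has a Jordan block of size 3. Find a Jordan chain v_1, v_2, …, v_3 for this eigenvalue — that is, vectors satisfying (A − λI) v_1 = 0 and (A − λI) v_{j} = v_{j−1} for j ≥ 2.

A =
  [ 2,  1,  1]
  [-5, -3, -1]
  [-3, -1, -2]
A Jordan chain for λ = -1 of length 3:
v_1 = (1, -2, -1)ᵀ
v_2 = (3, -5, -3)ᵀ
v_3 = (1, 0, 0)ᵀ

Let N = A − (-1)·I. We want v_3 with N^3 v_3 = 0 but N^2 v_3 ≠ 0; then v_{j-1} := N · v_j for j = 3, …, 2.

Pick v_3 = (1, 0, 0)ᵀ.
Then v_2 = N · v_3 = (3, -5, -3)ᵀ.
Then v_1 = N · v_2 = (1, -2, -1)ᵀ.

Sanity check: (A − (-1)·I) v_1 = (0, 0, 0)ᵀ = 0. ✓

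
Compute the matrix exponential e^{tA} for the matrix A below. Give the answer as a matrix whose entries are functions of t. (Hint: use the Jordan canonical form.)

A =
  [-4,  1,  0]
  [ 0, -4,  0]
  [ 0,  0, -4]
e^{tA} =
  [exp(-4*t), t*exp(-4*t), 0]
  [0, exp(-4*t), 0]
  [0, 0, exp(-4*t)]

Strategy: write A = P · J · P⁻¹ where J is a Jordan canonical form, so e^{tA} = P · e^{tJ} · P⁻¹, and e^{tJ} can be computed block-by-block.

A has Jordan form
J =
  [-4,  1,  0]
  [ 0, -4,  0]
  [ 0,  0, -4]
(up to reordering of blocks).

Per-block formulas:
  For a 1×1 block at λ = -4: exp(t · [-4]) = [e^(-4t)].
  For a 2×2 Jordan block J_2(-4): exp(t · J_2(-4)) = e^(-4t)·(I + t·N), where N is the 2×2 nilpotent shift.

After assembling e^{tJ} and conjugating by P, we get:

e^{tA} =
  [exp(-4*t), t*exp(-4*t), 0]
  [0, exp(-4*t), 0]
  [0, 0, exp(-4*t)]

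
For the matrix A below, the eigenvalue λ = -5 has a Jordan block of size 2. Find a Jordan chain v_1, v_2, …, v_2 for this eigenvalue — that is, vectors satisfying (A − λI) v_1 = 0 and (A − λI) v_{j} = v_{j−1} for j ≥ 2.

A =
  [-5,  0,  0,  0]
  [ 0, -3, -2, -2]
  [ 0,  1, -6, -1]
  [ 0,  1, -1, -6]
A Jordan chain for λ = -5 of length 2:
v_1 = (0, 2, 1, 1)ᵀ
v_2 = (0, 1, 0, 0)ᵀ

Let N = A − (-5)·I. We want v_2 with N^2 v_2 = 0 but N^1 v_2 ≠ 0; then v_{j-1} := N · v_j for j = 2, …, 2.

Pick v_2 = (0, 1, 0, 0)ᵀ.
Then v_1 = N · v_2 = (0, 2, 1, 1)ᵀ.

Sanity check: (A − (-5)·I) v_1 = (0, 0, 0, 0)ᵀ = 0. ✓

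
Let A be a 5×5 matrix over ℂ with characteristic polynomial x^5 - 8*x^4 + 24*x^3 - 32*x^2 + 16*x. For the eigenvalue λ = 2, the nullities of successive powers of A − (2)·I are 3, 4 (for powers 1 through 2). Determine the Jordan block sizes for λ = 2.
Block sizes for λ = 2: [2, 1, 1]

From the dimensions of kernels of powers, the number of Jordan blocks of size at least j is d_j − d_{j−1} where d_j = dim ker(N^j) (with d_0 = 0). Computing the differences gives [3, 1].
The number of blocks of size exactly k is (#blocks of size ≥ k) − (#blocks of size ≥ k + 1), so the partition is: 2 block(s) of size 1, 1 block(s) of size 2.
In nonincreasing order the block sizes are [2, 1, 1].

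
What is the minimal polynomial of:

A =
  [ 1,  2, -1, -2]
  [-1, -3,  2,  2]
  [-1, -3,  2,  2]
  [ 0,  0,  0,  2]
x^4 - 2*x^3

The characteristic polynomial is χ_A(x) = x^3*(x - 2), so the eigenvalues are known. The minimal polynomial is
  m_A(x) = Π_λ (x − λ)^{k_λ}
where k_λ is the size of the *largest* Jordan block for λ (equivalently, the smallest k with (A − λI)^k v = 0 for every generalised eigenvector v of λ).

  λ = 0: largest Jordan block has size 3, contributing (x − 0)^3
  λ = 2: largest Jordan block has size 1, contributing (x − 2)

So m_A(x) = x^3*(x - 2) = x^4 - 2*x^3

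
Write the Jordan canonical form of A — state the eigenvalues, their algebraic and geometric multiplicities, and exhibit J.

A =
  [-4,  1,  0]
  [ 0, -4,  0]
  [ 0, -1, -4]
J_2(-4) ⊕ J_1(-4)

The characteristic polynomial is
  det(x·I − A) = x^3 + 12*x^2 + 48*x + 64 = (x + 4)^3

Eigenvalues and multiplicities (the geometric multiplicity of λ is n − rank(A − λI), which equals the number of Jordan blocks for λ):
  λ = -4: algebraic multiplicity = 3, geometric multiplicity = 2

Determining the block sizes for each eigenvalue:
  λ = -4: 2 blocks summing to 3 forces exactly one block of size 2 and the rest size 1 → block sizes [2, 1]

Assembling the blocks gives a Jordan form
J =
  [-4,  1,  0]
  [ 0, -4,  0]
  [ 0,  0, -4]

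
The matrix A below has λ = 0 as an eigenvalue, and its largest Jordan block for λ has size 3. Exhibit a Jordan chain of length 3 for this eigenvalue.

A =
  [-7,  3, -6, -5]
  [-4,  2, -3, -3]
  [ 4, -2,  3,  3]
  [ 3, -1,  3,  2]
A Jordan chain for λ = 0 of length 3:
v_1 = (-2, -1, 1, 1)ᵀ
v_2 = (-7, -4, 4, 3)ᵀ
v_3 = (1, 0, 0, 0)ᵀ

Let N = A − (0)·I. We want v_3 with N^3 v_3 = 0 but N^2 v_3 ≠ 0; then v_{j-1} := N · v_j for j = 3, …, 2.

Pick v_3 = (1, 0, 0, 0)ᵀ.
Then v_2 = N · v_3 = (-7, -4, 4, 3)ᵀ.
Then v_1 = N · v_2 = (-2, -1, 1, 1)ᵀ.

Sanity check: (A − (0)·I) v_1 = (0, 0, 0, 0)ᵀ = 0. ✓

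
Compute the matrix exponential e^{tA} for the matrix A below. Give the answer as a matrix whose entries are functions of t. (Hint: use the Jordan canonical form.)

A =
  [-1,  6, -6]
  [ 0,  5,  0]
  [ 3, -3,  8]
e^{tA} =
  [-exp(5*t) + 2*exp(2*t), 2*exp(5*t) - 2*exp(2*t), -2*exp(5*t) + 2*exp(2*t)]
  [0, exp(5*t), 0]
  [exp(5*t) - exp(2*t), -exp(5*t) + exp(2*t), 2*exp(5*t) - exp(2*t)]

Strategy: write A = P · J · P⁻¹ where J is a Jordan canonical form, so e^{tA} = P · e^{tJ} · P⁻¹, and e^{tJ} can be computed block-by-block.

A has Jordan form
J =
  [2, 0, 0]
  [0, 5, 0]
  [0, 0, 5]
(up to reordering of blocks).

Per-block formulas:
  For a 1×1 block at λ = 5: exp(t · [5]) = [e^(5t)].
  For a 1×1 block at λ = 2: exp(t · [2]) = [e^(2t)].

After assembling e^{tJ} and conjugating by P, we get:

e^{tA} =
  [-exp(5*t) + 2*exp(2*t), 2*exp(5*t) - 2*exp(2*t), -2*exp(5*t) + 2*exp(2*t)]
  [0, exp(5*t), 0]
  [exp(5*t) - exp(2*t), -exp(5*t) + exp(2*t), 2*exp(5*t) - exp(2*t)]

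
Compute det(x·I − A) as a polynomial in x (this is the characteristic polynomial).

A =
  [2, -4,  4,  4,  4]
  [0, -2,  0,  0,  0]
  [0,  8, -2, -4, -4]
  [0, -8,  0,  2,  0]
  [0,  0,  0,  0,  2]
x^5 - 2*x^4 - 8*x^3 + 16*x^2 + 16*x - 32

Expanding det(x·I − A) (e.g. by cofactor expansion or by noting that A is similar to its Jordan form J, which has the same characteristic polynomial as A) gives
  χ_A(x) = x^5 - 2*x^4 - 8*x^3 + 16*x^2 + 16*x - 32
which factors as (x - 2)^3*(x + 2)^2. The eigenvalues (with algebraic multiplicities) are λ = -2 with multiplicity 2, λ = 2 with multiplicity 3.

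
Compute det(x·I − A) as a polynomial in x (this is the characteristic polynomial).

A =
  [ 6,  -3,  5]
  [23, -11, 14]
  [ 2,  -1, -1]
x^3 + 6*x^2 + 12*x + 8

Expanding det(x·I − A) (e.g. by cofactor expansion or by noting that A is similar to its Jordan form J, which has the same characteristic polynomial as A) gives
  χ_A(x) = x^3 + 6*x^2 + 12*x + 8
which factors as (x + 2)^3. The eigenvalues (with algebraic multiplicities) are λ = -2 with multiplicity 3.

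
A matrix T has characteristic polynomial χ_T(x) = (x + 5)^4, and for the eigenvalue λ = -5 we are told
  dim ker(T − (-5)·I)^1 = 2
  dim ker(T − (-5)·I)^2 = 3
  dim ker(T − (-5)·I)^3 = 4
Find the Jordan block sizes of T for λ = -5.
Block sizes for λ = -5: [3, 1]

From the dimensions of kernels of powers, the number of Jordan blocks of size at least j is d_j − d_{j−1} where d_j = dim ker(N^j) (with d_0 = 0). Computing the differences gives [2, 1, 1].
The number of blocks of size exactly k is (#blocks of size ≥ k) − (#blocks of size ≥ k + 1), so the partition is: 1 block(s) of size 1, 1 block(s) of size 3.
In nonincreasing order the block sizes are [3, 1].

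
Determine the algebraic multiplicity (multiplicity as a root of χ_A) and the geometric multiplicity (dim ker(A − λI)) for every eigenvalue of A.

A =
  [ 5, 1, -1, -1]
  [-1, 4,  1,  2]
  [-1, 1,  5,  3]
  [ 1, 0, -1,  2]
λ = 4: alg = 4, geom = 2

Step 1 — factor the characteristic polynomial to read off the algebraic multiplicities:
  χ_A(x) = (x - 4)^4

Step 2 — compute geometric multiplicities via the rank-nullity identity g(λ) = n − rank(A − λI):
  rank(A − (4)·I) = 2, so dim ker(A − (4)·I) = n − 2 = 2

Summary:
  λ = 4: algebraic multiplicity = 4, geometric multiplicity = 2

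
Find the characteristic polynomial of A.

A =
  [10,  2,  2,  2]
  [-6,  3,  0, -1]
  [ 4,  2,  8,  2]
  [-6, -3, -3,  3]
x^4 - 24*x^3 + 216*x^2 - 864*x + 1296

Expanding det(x·I − A) (e.g. by cofactor expansion or by noting that A is similar to its Jordan form J, which has the same characteristic polynomial as A) gives
  χ_A(x) = x^4 - 24*x^3 + 216*x^2 - 864*x + 1296
which factors as (x - 6)^4. The eigenvalues (with algebraic multiplicities) are λ = 6 with multiplicity 4.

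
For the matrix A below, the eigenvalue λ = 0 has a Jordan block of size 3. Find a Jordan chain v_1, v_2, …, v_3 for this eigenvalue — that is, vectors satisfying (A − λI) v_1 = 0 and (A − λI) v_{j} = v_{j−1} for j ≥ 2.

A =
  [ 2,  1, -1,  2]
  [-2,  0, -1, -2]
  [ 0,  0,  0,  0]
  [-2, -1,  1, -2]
A Jordan chain for λ = 0 of length 3:
v_1 = (-2, 0, 0, 2)ᵀ
v_2 = (2, -2, 0, -2)ᵀ
v_3 = (1, 0, 0, 0)ᵀ

Let N = A − (0)·I. We want v_3 with N^3 v_3 = 0 but N^2 v_3 ≠ 0; then v_{j-1} := N · v_j for j = 3, …, 2.

Pick v_3 = (1, 0, 0, 0)ᵀ.
Then v_2 = N · v_3 = (2, -2, 0, -2)ᵀ.
Then v_1 = N · v_2 = (-2, 0, 0, 2)ᵀ.

Sanity check: (A − (0)·I) v_1 = (0, 0, 0, 0)ᵀ = 0. ✓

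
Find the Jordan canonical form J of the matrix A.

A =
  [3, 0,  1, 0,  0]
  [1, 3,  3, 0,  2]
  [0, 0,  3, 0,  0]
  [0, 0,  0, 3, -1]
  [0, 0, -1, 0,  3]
J_3(3) ⊕ J_2(3)

The characteristic polynomial is
  det(x·I − A) = x^5 - 15*x^4 + 90*x^3 - 270*x^2 + 405*x - 243 = (x - 3)^5

Eigenvalues and multiplicities (the geometric multiplicity of λ is n − rank(A − λI), which equals the number of Jordan blocks for λ):
  λ = 3: algebraic multiplicity = 5, geometric multiplicity = 2

Determining the block sizes for each eigenvalue:
  λ = 3: with am = 5 and gm = 2, the partition is not yet determined (e.g. several partitions of 5 into 2 parts exist). Let N = A − (3)·I. Computing rank(N^1) = 3, rank(N^2) = 1, rank(N^3) = 0; the number of blocks of size ≥ j is rank(N^{j−1}) − rank(N^j), giving [2, 2, 1]. So we have 1 block(s) of size 3, 1 block(s) of size 2 → block sizes [3, 2]

Assembling the blocks gives a Jordan form
J =
  [3, 1, 0, 0, 0]
  [0, 3, 1, 0, 0]
  [0, 0, 3, 0, 0]
  [0, 0, 0, 3, 1]
  [0, 0, 0, 0, 3]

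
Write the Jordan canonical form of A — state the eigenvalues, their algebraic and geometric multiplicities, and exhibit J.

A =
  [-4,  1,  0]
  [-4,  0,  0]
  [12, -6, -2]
J_2(-2) ⊕ J_1(-2)

The characteristic polynomial is
  det(x·I − A) = x^3 + 6*x^2 + 12*x + 8 = (x + 2)^3

Eigenvalues and multiplicities (the geometric multiplicity of λ is n − rank(A − λI), which equals the number of Jordan blocks for λ):
  λ = -2: algebraic multiplicity = 3, geometric multiplicity = 2

Determining the block sizes for each eigenvalue:
  λ = -2: 2 blocks summing to 3 forces exactly one block of size 2 and the rest size 1 → block sizes [2, 1]

Assembling the blocks gives a Jordan form
J =
  [-2,  1,  0]
  [ 0, -2,  0]
  [ 0,  0, -2]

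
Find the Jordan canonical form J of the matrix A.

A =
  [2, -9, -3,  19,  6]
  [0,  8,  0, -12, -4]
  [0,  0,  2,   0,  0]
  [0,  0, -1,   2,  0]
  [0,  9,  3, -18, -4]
J_3(2) ⊕ J_2(2)

The characteristic polynomial is
  det(x·I − A) = x^5 - 10*x^4 + 40*x^3 - 80*x^2 + 80*x - 32 = (x - 2)^5

Eigenvalues and multiplicities (the geometric multiplicity of λ is n − rank(A − λI), which equals the number of Jordan blocks for λ):
  λ = 2: algebraic multiplicity = 5, geometric multiplicity = 2

Determining the block sizes for each eigenvalue:
  λ = 2: with am = 5 and gm = 2, the partition is not yet determined (e.g. several partitions of 5 into 2 parts exist). Let N = A − (2)·I. Computing rank(N^1) = 3, rank(N^2) = 1, rank(N^3) = 0; the number of blocks of size ≥ j is rank(N^{j−1}) − rank(N^j), giving [2, 2, 1]. So we have 1 block(s) of size 3, 1 block(s) of size 2 → block sizes [3, 2]

Assembling the blocks gives a Jordan form
J =
  [2, 1, 0, 0, 0]
  [0, 2, 1, 0, 0]
  [0, 0, 2, 0, 0]
  [0, 0, 0, 2, 1]
  [0, 0, 0, 0, 2]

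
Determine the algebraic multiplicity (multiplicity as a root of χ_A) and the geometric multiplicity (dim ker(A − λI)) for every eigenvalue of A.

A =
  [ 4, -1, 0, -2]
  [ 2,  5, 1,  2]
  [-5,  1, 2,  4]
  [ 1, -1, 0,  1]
λ = 3: alg = 4, geom = 2

Step 1 — factor the characteristic polynomial to read off the algebraic multiplicities:
  χ_A(x) = (x - 3)^4

Step 2 — compute geometric multiplicities via the rank-nullity identity g(λ) = n − rank(A − λI):
  rank(A − (3)·I) = 2, so dim ker(A − (3)·I) = n − 2 = 2

Summary:
  λ = 3: algebraic multiplicity = 4, geometric multiplicity = 2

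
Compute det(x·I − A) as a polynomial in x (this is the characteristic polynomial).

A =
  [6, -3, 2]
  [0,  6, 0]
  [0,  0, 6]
x^3 - 18*x^2 + 108*x - 216

Expanding det(x·I − A) (e.g. by cofactor expansion or by noting that A is similar to its Jordan form J, which has the same characteristic polynomial as A) gives
  χ_A(x) = x^3 - 18*x^2 + 108*x - 216
which factors as (x - 6)^3. The eigenvalues (with algebraic multiplicities) are λ = 6 with multiplicity 3.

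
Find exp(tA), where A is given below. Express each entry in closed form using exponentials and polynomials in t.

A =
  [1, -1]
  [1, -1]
e^{tA} =
  [t + 1, -t]
  [t, 1 - t]

Strategy: write A = P · J · P⁻¹ where J is a Jordan canonical form, so e^{tA} = P · e^{tJ} · P⁻¹, and e^{tJ} can be computed block-by-block.

A has Jordan form
J =
  [0, 1]
  [0, 0]
(up to reordering of blocks).

Per-block formulas:
  For a 2×2 Jordan block J_2(0): exp(t · J_2(0)) = e^(0t)·(I + t·N), where N is the 2×2 nilpotent shift.

After assembling e^{tJ} and conjugating by P, we get:

e^{tA} =
  [t + 1, -t]
  [t, 1 - t]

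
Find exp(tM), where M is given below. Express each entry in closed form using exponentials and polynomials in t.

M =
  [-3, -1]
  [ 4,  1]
e^{tM} =
  [-2*t*exp(-t) + exp(-t), -t*exp(-t)]
  [4*t*exp(-t), 2*t*exp(-t) + exp(-t)]

Strategy: write M = P · J · P⁻¹ where J is a Jordan canonical form, so e^{tM} = P · e^{tJ} · P⁻¹, and e^{tJ} can be computed block-by-block.

M has Jordan form
J =
  [-1,  1]
  [ 0, -1]
(up to reordering of blocks).

Per-block formulas:
  For a 2×2 Jordan block J_2(-1): exp(t · J_2(-1)) = e^(-1t)·(I + t·N), where N is the 2×2 nilpotent shift.

After assembling e^{tJ} and conjugating by P, we get:

e^{tM} =
  [-2*t*exp(-t) + exp(-t), -t*exp(-t)]
  [4*t*exp(-t), 2*t*exp(-t) + exp(-t)]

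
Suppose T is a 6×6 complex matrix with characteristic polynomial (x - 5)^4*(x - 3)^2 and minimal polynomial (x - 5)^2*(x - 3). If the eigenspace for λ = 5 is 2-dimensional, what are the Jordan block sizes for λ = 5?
Block sizes for λ = 5: [2, 2]

Step 1 — from the characteristic polynomial, algebraic multiplicity of λ = 5 is 4. From dim ker(T − (5)·I) = 2, there are exactly 2 Jordan blocks for λ = 5.
Step 2 — from the minimal polynomial, the factor (x − 5)^2 tells us the largest block for λ = 5 has size 2.
Step 3 — with total size 4, 2 blocks, and largest block 2, the block sizes (in nonincreasing order) are [2, 2].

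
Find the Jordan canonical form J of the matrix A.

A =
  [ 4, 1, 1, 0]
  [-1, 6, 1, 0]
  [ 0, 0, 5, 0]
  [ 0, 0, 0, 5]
J_2(5) ⊕ J_1(5) ⊕ J_1(5)

The characteristic polynomial is
  det(x·I − A) = x^4 - 20*x^3 + 150*x^2 - 500*x + 625 = (x - 5)^4

Eigenvalues and multiplicities (the geometric multiplicity of λ is n − rank(A − λI), which equals the number of Jordan blocks for λ):
  λ = 5: algebraic multiplicity = 4, geometric multiplicity = 3

Determining the block sizes for each eigenvalue:
  λ = 5: 3 blocks summing to 4 forces exactly one block of size 2 and the rest size 1 → block sizes [2, 1, 1]

Assembling the blocks gives a Jordan form
J =
  [5, 1, 0, 0]
  [0, 5, 0, 0]
  [0, 0, 5, 0]
  [0, 0, 0, 5]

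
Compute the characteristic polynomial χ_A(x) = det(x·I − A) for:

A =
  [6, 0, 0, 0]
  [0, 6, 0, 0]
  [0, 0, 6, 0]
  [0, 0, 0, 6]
x^4 - 24*x^3 + 216*x^2 - 864*x + 1296

Expanding det(x·I − A) (e.g. by cofactor expansion or by noting that A is similar to its Jordan form J, which has the same characteristic polynomial as A) gives
  χ_A(x) = x^4 - 24*x^3 + 216*x^2 - 864*x + 1296
which factors as (x - 6)^4. The eigenvalues (with algebraic multiplicities) are λ = 6 with multiplicity 4.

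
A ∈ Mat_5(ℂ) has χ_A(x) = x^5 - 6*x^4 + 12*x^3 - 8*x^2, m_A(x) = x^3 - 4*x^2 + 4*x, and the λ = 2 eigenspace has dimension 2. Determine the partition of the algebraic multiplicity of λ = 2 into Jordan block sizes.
Block sizes for λ = 2: [2, 1]

Step 1 — from the characteristic polynomial, algebraic multiplicity of λ = 2 is 3. From dim ker(A − (2)·I) = 2, there are exactly 2 Jordan blocks for λ = 2.
Step 2 — from the minimal polynomial, the factor (x − 2)^2 tells us the largest block for λ = 2 has size 2.
Step 3 — with total size 3, 2 blocks, and largest block 2, the block sizes (in nonincreasing order) are [2, 1].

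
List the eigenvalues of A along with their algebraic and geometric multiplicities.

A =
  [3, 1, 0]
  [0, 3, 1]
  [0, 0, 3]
λ = 3: alg = 3, geom = 1

Step 1 — factor the characteristic polynomial to read off the algebraic multiplicities:
  χ_A(x) = (x - 3)^3

Step 2 — compute geometric multiplicities via the rank-nullity identity g(λ) = n − rank(A − λI):
  rank(A − (3)·I) = 2, so dim ker(A − (3)·I) = n − 2 = 1

Summary:
  λ = 3: algebraic multiplicity = 3, geometric multiplicity = 1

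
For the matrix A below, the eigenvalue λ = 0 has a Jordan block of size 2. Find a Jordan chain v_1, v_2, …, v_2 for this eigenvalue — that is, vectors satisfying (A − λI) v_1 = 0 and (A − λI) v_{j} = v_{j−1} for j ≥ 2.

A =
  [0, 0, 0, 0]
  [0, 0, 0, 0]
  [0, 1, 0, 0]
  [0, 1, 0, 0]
A Jordan chain for λ = 0 of length 2:
v_1 = (0, 0, 1, 1)ᵀ
v_2 = (0, 1, 0, 0)ᵀ

Let N = A − (0)·I. We want v_2 with N^2 v_2 = 0 but N^1 v_2 ≠ 0; then v_{j-1} := N · v_j for j = 2, …, 2.

Pick v_2 = (0, 1, 0, 0)ᵀ.
Then v_1 = N · v_2 = (0, 0, 1, 1)ᵀ.

Sanity check: (A − (0)·I) v_1 = (0, 0, 0, 0)ᵀ = 0. ✓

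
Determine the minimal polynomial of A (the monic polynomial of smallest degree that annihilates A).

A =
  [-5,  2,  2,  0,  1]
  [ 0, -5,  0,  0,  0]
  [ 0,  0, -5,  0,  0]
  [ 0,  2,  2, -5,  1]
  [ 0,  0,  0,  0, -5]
x^2 + 10*x + 25

The characteristic polynomial is χ_A(x) = (x + 5)^5, so the eigenvalues are known. The minimal polynomial is
  m_A(x) = Π_λ (x − λ)^{k_λ}
where k_λ is the size of the *largest* Jordan block for λ (equivalently, the smallest k with (A − λI)^k v = 0 for every generalised eigenvector v of λ).

  λ = -5: largest Jordan block has size 2, contributing (x + 5)^2

So m_A(x) = (x + 5)^2 = x^2 + 10*x + 25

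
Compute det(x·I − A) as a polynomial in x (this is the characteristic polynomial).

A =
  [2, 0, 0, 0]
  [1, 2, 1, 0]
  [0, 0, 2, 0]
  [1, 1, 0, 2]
x^4 - 8*x^3 + 24*x^2 - 32*x + 16

Expanding det(x·I − A) (e.g. by cofactor expansion or by noting that A is similar to its Jordan form J, which has the same characteristic polynomial as A) gives
  χ_A(x) = x^4 - 8*x^3 + 24*x^2 - 32*x + 16
which factors as (x - 2)^4. The eigenvalues (with algebraic multiplicities) are λ = 2 with multiplicity 4.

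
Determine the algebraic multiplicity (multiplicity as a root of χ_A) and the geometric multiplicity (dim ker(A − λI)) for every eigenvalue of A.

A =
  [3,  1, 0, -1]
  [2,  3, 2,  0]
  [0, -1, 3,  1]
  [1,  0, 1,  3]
λ = 3: alg = 4, geom = 2

Step 1 — factor the characteristic polynomial to read off the algebraic multiplicities:
  χ_A(x) = (x - 3)^4

Step 2 — compute geometric multiplicities via the rank-nullity identity g(λ) = n − rank(A − λI):
  rank(A − (3)·I) = 2, so dim ker(A − (3)·I) = n − 2 = 2

Summary:
  λ = 3: algebraic multiplicity = 4, geometric multiplicity = 2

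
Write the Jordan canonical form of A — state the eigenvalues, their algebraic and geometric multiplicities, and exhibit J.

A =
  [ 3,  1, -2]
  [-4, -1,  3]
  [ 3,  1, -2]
J_3(0)

The characteristic polynomial is
  det(x·I − A) = x^3

Eigenvalues and multiplicities (the geometric multiplicity of λ is n − rank(A − λI), which equals the number of Jordan blocks for λ):
  λ = 0: algebraic multiplicity = 3, geometric multiplicity = 1

Determining the block sizes for each eigenvalue:
  λ = 0: one block (gm = 1), so the single block has size am = 3 → block sizes [3]

Assembling the blocks gives a Jordan form
J =
  [0, 1, 0]
  [0, 0, 1]
  [0, 0, 0]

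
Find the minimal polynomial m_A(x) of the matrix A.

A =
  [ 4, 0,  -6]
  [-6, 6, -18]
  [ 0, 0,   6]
x^2 - 10*x + 24

The characteristic polynomial is χ_A(x) = (x - 6)^2*(x - 4), so the eigenvalues are known. The minimal polynomial is
  m_A(x) = Π_λ (x − λ)^{k_λ}
where k_λ is the size of the *largest* Jordan block for λ (equivalently, the smallest k with (A − λI)^k v = 0 for every generalised eigenvector v of λ).

  λ = 4: largest Jordan block has size 1, contributing (x − 4)
  λ = 6: largest Jordan block has size 1, contributing (x − 6)

So m_A(x) = (x - 6)*(x - 4) = x^2 - 10*x + 24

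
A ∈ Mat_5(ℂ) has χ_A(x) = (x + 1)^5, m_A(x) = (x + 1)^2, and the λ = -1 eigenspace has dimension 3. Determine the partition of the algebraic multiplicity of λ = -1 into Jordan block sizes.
Block sizes for λ = -1: [2, 2, 1]

Step 1 — from the characteristic polynomial, algebraic multiplicity of λ = -1 is 5. From dim ker(A − (-1)·I) = 3, there are exactly 3 Jordan blocks for λ = -1.
Step 2 — from the minimal polynomial, the factor (x + 1)^2 tells us the largest block for λ = -1 has size 2.
Step 3 — with total size 5, 3 blocks, and largest block 2, the block sizes (in nonincreasing order) are [2, 2, 1].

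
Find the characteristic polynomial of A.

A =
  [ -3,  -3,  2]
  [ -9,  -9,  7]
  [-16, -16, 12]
x^3

Expanding det(x·I − A) (e.g. by cofactor expansion or by noting that A is similar to its Jordan form J, which has the same characteristic polynomial as A) gives
  χ_A(x) = x^3
which factors as x^3. The eigenvalues (with algebraic multiplicities) are λ = 0 with multiplicity 3.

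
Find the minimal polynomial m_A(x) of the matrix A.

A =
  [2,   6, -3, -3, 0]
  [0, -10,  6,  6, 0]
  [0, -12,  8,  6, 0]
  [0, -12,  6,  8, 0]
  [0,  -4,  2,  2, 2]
x^2 - 4*x + 4

The characteristic polynomial is χ_A(x) = (x - 2)^5, so the eigenvalues are known. The minimal polynomial is
  m_A(x) = Π_λ (x − λ)^{k_λ}
where k_λ is the size of the *largest* Jordan block for λ (equivalently, the smallest k with (A − λI)^k v = 0 for every generalised eigenvector v of λ).

  λ = 2: largest Jordan block has size 2, contributing (x − 2)^2

So m_A(x) = (x - 2)^2 = x^2 - 4*x + 4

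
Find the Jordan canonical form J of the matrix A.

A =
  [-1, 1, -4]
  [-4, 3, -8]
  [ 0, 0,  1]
J_2(1) ⊕ J_1(1)

The characteristic polynomial is
  det(x·I − A) = x^3 - 3*x^2 + 3*x - 1 = (x - 1)^3

Eigenvalues and multiplicities (the geometric multiplicity of λ is n − rank(A − λI), which equals the number of Jordan blocks for λ):
  λ = 1: algebraic multiplicity = 3, geometric multiplicity = 2

Determining the block sizes for each eigenvalue:
  λ = 1: 2 blocks summing to 3 forces exactly one block of size 2 and the rest size 1 → block sizes [2, 1]

Assembling the blocks gives a Jordan form
J =
  [1, 1, 0]
  [0, 1, 0]
  [0, 0, 1]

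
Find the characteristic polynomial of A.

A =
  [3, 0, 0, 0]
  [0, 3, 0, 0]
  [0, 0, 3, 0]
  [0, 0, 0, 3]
x^4 - 12*x^3 + 54*x^2 - 108*x + 81

Expanding det(x·I − A) (e.g. by cofactor expansion or by noting that A is similar to its Jordan form J, which has the same characteristic polynomial as A) gives
  χ_A(x) = x^4 - 12*x^3 + 54*x^2 - 108*x + 81
which factors as (x - 3)^4. The eigenvalues (with algebraic multiplicities) are λ = 3 with multiplicity 4.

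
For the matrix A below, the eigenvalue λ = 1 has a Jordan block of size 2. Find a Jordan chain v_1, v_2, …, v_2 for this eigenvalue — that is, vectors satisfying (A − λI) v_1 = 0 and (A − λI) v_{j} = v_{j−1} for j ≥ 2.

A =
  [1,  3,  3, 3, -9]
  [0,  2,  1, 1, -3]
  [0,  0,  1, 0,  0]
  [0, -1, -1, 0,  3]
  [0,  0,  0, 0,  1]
A Jordan chain for λ = 1 of length 2:
v_1 = (3, 1, 0, -1, 0)ᵀ
v_2 = (0, 1, 0, 0, 0)ᵀ

Let N = A − (1)·I. We want v_2 with N^2 v_2 = 0 but N^1 v_2 ≠ 0; then v_{j-1} := N · v_j for j = 2, …, 2.

Pick v_2 = (0, 1, 0, 0, 0)ᵀ.
Then v_1 = N · v_2 = (3, 1, 0, -1, 0)ᵀ.

Sanity check: (A − (1)·I) v_1 = (0, 0, 0, 0, 0)ᵀ = 0. ✓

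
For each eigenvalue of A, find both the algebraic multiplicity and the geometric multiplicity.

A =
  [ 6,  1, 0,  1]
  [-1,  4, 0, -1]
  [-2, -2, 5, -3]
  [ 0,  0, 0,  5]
λ = 5: alg = 4, geom = 2

Step 1 — factor the characteristic polynomial to read off the algebraic multiplicities:
  χ_A(x) = (x - 5)^4

Step 2 — compute geometric multiplicities via the rank-nullity identity g(λ) = n − rank(A − λI):
  rank(A − (5)·I) = 2, so dim ker(A − (5)·I) = n − 2 = 2

Summary:
  λ = 5: algebraic multiplicity = 4, geometric multiplicity = 2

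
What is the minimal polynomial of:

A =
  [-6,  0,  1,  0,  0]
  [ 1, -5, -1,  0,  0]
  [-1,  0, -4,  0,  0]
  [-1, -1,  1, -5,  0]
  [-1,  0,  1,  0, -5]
x^3 + 15*x^2 + 75*x + 125

The characteristic polynomial is χ_A(x) = (x + 5)^5, so the eigenvalues are known. The minimal polynomial is
  m_A(x) = Π_λ (x − λ)^{k_λ}
where k_λ is the size of the *largest* Jordan block for λ (equivalently, the smallest k with (A − λI)^k v = 0 for every generalised eigenvector v of λ).

  λ = -5: largest Jordan block has size 3, contributing (x + 5)^3

So m_A(x) = (x + 5)^3 = x^3 + 15*x^2 + 75*x + 125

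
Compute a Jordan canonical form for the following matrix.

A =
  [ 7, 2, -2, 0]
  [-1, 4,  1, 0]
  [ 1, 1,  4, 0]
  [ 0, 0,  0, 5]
J_2(5) ⊕ J_1(5) ⊕ J_1(5)

The characteristic polynomial is
  det(x·I − A) = x^4 - 20*x^3 + 150*x^2 - 500*x + 625 = (x - 5)^4

Eigenvalues and multiplicities (the geometric multiplicity of λ is n − rank(A − λI), which equals the number of Jordan blocks for λ):
  λ = 5: algebraic multiplicity = 4, geometric multiplicity = 3

Determining the block sizes for each eigenvalue:
  λ = 5: 3 blocks summing to 4 forces exactly one block of size 2 and the rest size 1 → block sizes [2, 1, 1]

Assembling the blocks gives a Jordan form
J =
  [5, 1, 0, 0]
  [0, 5, 0, 0]
  [0, 0, 5, 0]
  [0, 0, 0, 5]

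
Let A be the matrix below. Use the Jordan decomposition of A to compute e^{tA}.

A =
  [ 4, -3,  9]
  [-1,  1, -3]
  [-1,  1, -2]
e^{tA} =
  [3*t^2*exp(t)/2 + 3*t*exp(t) + exp(t), -3*t*exp(t), 9*t^2*exp(t)/2 + 9*t*exp(t)]
  [-t*exp(t), exp(t), -3*t*exp(t)]
  [-t^2*exp(t)/2 - t*exp(t), t*exp(t), -3*t^2*exp(t)/2 - 3*t*exp(t) + exp(t)]

Strategy: write A = P · J · P⁻¹ where J is a Jordan canonical form, so e^{tA} = P · e^{tJ} · P⁻¹, and e^{tJ} can be computed block-by-block.

A has Jordan form
J =
  [1, 1, 0]
  [0, 1, 1]
  [0, 0, 1]
(up to reordering of blocks).

Per-block formulas:
  For a 3×3 Jordan block J_3(1): exp(t · J_3(1)) = e^(1t)·(I + t·N + (t^2/2)·N^2), where N is the 3×3 nilpotent shift.

After assembling e^{tJ} and conjugating by P, we get:

e^{tA} =
  [3*t^2*exp(t)/2 + 3*t*exp(t) + exp(t), -3*t*exp(t), 9*t^2*exp(t)/2 + 9*t*exp(t)]
  [-t*exp(t), exp(t), -3*t*exp(t)]
  [-t^2*exp(t)/2 - t*exp(t), t*exp(t), -3*t^2*exp(t)/2 - 3*t*exp(t) + exp(t)]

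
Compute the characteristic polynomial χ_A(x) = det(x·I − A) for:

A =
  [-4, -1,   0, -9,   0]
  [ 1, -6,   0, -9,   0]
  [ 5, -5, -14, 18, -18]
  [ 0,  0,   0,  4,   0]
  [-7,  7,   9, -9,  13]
x^5 + 7*x^4 - 29*x^3 - 235*x^2 + 200*x + 2000

Expanding det(x·I − A) (e.g. by cofactor expansion or by noting that A is similar to its Jordan form J, which has the same characteristic polynomial as A) gives
  χ_A(x) = x^5 + 7*x^4 - 29*x^3 - 235*x^2 + 200*x + 2000
which factors as (x - 4)^2*(x + 5)^3. The eigenvalues (with algebraic multiplicities) are λ = -5 with multiplicity 3, λ = 4 with multiplicity 2.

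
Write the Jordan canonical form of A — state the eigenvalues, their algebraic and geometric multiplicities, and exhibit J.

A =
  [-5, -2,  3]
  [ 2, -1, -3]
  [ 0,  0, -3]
J_2(-3) ⊕ J_1(-3)

The characteristic polynomial is
  det(x·I − A) = x^3 + 9*x^2 + 27*x + 27 = (x + 3)^3

Eigenvalues and multiplicities (the geometric multiplicity of λ is n − rank(A − λI), which equals the number of Jordan blocks for λ):
  λ = -3: algebraic multiplicity = 3, geometric multiplicity = 2

Determining the block sizes for each eigenvalue:
  λ = -3: 2 blocks summing to 3 forces exactly one block of size 2 and the rest size 1 → block sizes [2, 1]

Assembling the blocks gives a Jordan form
J =
  [-3,  1,  0]
  [ 0, -3,  0]
  [ 0,  0, -3]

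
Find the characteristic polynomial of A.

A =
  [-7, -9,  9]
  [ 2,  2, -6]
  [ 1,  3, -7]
x^3 + 12*x^2 + 48*x + 64

Expanding det(x·I − A) (e.g. by cofactor expansion or by noting that A is similar to its Jordan form J, which has the same characteristic polynomial as A) gives
  χ_A(x) = x^3 + 12*x^2 + 48*x + 64
which factors as (x + 4)^3. The eigenvalues (with algebraic multiplicities) are λ = -4 with multiplicity 3.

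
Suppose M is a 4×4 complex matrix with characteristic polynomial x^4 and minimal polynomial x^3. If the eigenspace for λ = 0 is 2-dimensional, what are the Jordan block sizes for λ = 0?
Block sizes for λ = 0: [3, 1]

Step 1 — from the characteristic polynomial, algebraic multiplicity of λ = 0 is 4. From dim ker(M − (0)·I) = 2, there are exactly 2 Jordan blocks for λ = 0.
Step 2 — from the minimal polynomial, the factor (x − 0)^3 tells us the largest block for λ = 0 has size 3.
Step 3 — with total size 4, 2 blocks, and largest block 3, the block sizes (in nonincreasing order) are [3, 1].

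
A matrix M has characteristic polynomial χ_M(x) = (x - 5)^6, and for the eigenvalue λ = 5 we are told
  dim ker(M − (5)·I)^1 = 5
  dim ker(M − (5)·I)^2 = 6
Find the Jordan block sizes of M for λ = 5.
Block sizes for λ = 5: [2, 1, 1, 1, 1]

From the dimensions of kernels of powers, the number of Jordan blocks of size at least j is d_j − d_{j−1} where d_j = dim ker(N^j) (with d_0 = 0). Computing the differences gives [5, 1].
The number of blocks of size exactly k is (#blocks of size ≥ k) − (#blocks of size ≥ k + 1), so the partition is: 4 block(s) of size 1, 1 block(s) of size 2.
In nonincreasing order the block sizes are [2, 1, 1, 1, 1].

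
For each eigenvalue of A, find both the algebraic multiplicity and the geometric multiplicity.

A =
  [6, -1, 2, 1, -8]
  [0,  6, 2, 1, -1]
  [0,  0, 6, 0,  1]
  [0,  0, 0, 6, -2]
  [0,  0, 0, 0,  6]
λ = 6: alg = 5, geom = 2

Step 1 — factor the characteristic polynomial to read off the algebraic multiplicities:
  χ_A(x) = (x - 6)^5

Step 2 — compute geometric multiplicities via the rank-nullity identity g(λ) = n − rank(A − λI):
  rank(A − (6)·I) = 3, so dim ker(A − (6)·I) = n − 3 = 2

Summary:
  λ = 6: algebraic multiplicity = 5, geometric multiplicity = 2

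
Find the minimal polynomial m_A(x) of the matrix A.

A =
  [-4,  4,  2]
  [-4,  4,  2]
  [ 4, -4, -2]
x^2 + 2*x

The characteristic polynomial is χ_A(x) = x^2*(x + 2), so the eigenvalues are known. The minimal polynomial is
  m_A(x) = Π_λ (x − λ)^{k_λ}
where k_λ is the size of the *largest* Jordan block for λ (equivalently, the smallest k with (A − λI)^k v = 0 for every generalised eigenvector v of λ).

  λ = -2: largest Jordan block has size 1, contributing (x + 2)
  λ = 0: largest Jordan block has size 1, contributing (x − 0)

So m_A(x) = x*(x + 2) = x^2 + 2*x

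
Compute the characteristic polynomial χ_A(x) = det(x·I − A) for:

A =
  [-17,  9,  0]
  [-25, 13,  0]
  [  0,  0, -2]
x^3 + 6*x^2 + 12*x + 8

Expanding det(x·I − A) (e.g. by cofactor expansion or by noting that A is similar to its Jordan form J, which has the same characteristic polynomial as A) gives
  χ_A(x) = x^3 + 6*x^2 + 12*x + 8
which factors as (x + 2)^3. The eigenvalues (with algebraic multiplicities) are λ = -2 with multiplicity 3.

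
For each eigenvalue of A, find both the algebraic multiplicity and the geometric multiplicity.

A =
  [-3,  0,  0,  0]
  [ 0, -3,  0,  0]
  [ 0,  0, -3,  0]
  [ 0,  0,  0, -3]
λ = -3: alg = 4, geom = 4

Step 1 — factor the characteristic polynomial to read off the algebraic multiplicities:
  χ_A(x) = (x + 3)^4

Step 2 — compute geometric multiplicities via the rank-nullity identity g(λ) = n − rank(A − λI):
  rank(A − (-3)·I) = 0, so dim ker(A − (-3)·I) = n − 0 = 4

Summary:
  λ = -3: algebraic multiplicity = 4, geometric multiplicity = 4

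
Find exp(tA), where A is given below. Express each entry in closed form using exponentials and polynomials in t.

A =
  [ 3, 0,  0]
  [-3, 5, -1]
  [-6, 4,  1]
e^{tA} =
  [exp(3*t), 0, 0]
  [-3*t*exp(3*t), 2*t*exp(3*t) + exp(3*t), -t*exp(3*t)]
  [-6*t*exp(3*t), 4*t*exp(3*t), -2*t*exp(3*t) + exp(3*t)]

Strategy: write A = P · J · P⁻¹ where J is a Jordan canonical form, so e^{tA} = P · e^{tJ} · P⁻¹, and e^{tJ} can be computed block-by-block.

A has Jordan form
J =
  [3, 1, 0]
  [0, 3, 0]
  [0, 0, 3]
(up to reordering of blocks).

Per-block formulas:
  For a 1×1 block at λ = 3: exp(t · [3]) = [e^(3t)].
  For a 2×2 Jordan block J_2(3): exp(t · J_2(3)) = e^(3t)·(I + t·N), where N is the 2×2 nilpotent shift.

After assembling e^{tJ} and conjugating by P, we get:

e^{tA} =
  [exp(3*t), 0, 0]
  [-3*t*exp(3*t), 2*t*exp(3*t) + exp(3*t), -t*exp(3*t)]
  [-6*t*exp(3*t), 4*t*exp(3*t), -2*t*exp(3*t) + exp(3*t)]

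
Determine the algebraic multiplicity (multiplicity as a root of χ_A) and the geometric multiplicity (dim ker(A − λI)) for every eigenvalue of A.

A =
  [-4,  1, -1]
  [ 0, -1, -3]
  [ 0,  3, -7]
λ = -4: alg = 3, geom = 2

Step 1 — factor the characteristic polynomial to read off the algebraic multiplicities:
  χ_A(x) = (x + 4)^3

Step 2 — compute geometric multiplicities via the rank-nullity identity g(λ) = n − rank(A − λI):
  rank(A − (-4)·I) = 1, so dim ker(A − (-4)·I) = n − 1 = 2

Summary:
  λ = -4: algebraic multiplicity = 3, geometric multiplicity = 2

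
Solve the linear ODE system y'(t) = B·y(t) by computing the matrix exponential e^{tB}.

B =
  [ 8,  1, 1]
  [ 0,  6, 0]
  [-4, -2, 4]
e^{tB} =
  [2*t*exp(6*t) + exp(6*t), t*exp(6*t), t*exp(6*t)]
  [0, exp(6*t), 0]
  [-4*t*exp(6*t), -2*t*exp(6*t), -2*t*exp(6*t) + exp(6*t)]

Strategy: write B = P · J · P⁻¹ where J is a Jordan canonical form, so e^{tB} = P · e^{tJ} · P⁻¹, and e^{tJ} can be computed block-by-block.

B has Jordan form
J =
  [6, 1, 0]
  [0, 6, 0]
  [0, 0, 6]
(up to reordering of blocks).

Per-block formulas:
  For a 2×2 Jordan block J_2(6): exp(t · J_2(6)) = e^(6t)·(I + t·N), where N is the 2×2 nilpotent shift.
  For a 1×1 block at λ = 6: exp(t · [6]) = [e^(6t)].

After assembling e^{tJ} and conjugating by P, we get:

e^{tB} =
  [2*t*exp(6*t) + exp(6*t), t*exp(6*t), t*exp(6*t)]
  [0, exp(6*t), 0]
  [-4*t*exp(6*t), -2*t*exp(6*t), -2*t*exp(6*t) + exp(6*t)]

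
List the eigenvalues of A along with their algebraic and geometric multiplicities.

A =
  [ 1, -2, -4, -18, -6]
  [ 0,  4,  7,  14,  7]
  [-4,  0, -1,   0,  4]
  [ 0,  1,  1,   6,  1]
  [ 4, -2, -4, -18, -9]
λ = -3: alg = 2, geom = 2; λ = -1: alg = 1, geom = 1; λ = 4: alg = 2, geom = 1

Step 1 — factor the characteristic polynomial to read off the algebraic multiplicities:
  χ_A(x) = (x - 4)^2*(x + 1)*(x + 3)^2

Step 2 — compute geometric multiplicities via the rank-nullity identity g(λ) = n − rank(A − λI):
  rank(A − (-3)·I) = 3, so dim ker(A − (-3)·I) = n − 3 = 2
  rank(A − (-1)·I) = 4, so dim ker(A − (-1)·I) = n − 4 = 1
  rank(A − (4)·I) = 4, so dim ker(A − (4)·I) = n − 4 = 1

Summary:
  λ = -3: algebraic multiplicity = 2, geometric multiplicity = 2
  λ = -1: algebraic multiplicity = 1, geometric multiplicity = 1
  λ = 4: algebraic multiplicity = 2, geometric multiplicity = 1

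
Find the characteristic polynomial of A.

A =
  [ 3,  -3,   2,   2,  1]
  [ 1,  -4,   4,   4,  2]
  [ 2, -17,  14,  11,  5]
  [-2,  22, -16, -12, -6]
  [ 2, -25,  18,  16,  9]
x^5 - 10*x^4 + 40*x^3 - 80*x^2 + 80*x - 32

Expanding det(x·I − A) (e.g. by cofactor expansion or by noting that A is similar to its Jordan form J, which has the same characteristic polynomial as A) gives
  χ_A(x) = x^5 - 10*x^4 + 40*x^3 - 80*x^2 + 80*x - 32
which factors as (x - 2)^5. The eigenvalues (with algebraic multiplicities) are λ = 2 with multiplicity 5.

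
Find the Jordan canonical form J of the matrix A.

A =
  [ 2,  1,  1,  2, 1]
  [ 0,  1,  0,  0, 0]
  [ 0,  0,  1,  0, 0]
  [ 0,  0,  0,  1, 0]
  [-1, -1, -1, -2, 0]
J_2(1) ⊕ J_1(1) ⊕ J_1(1) ⊕ J_1(1)

The characteristic polynomial is
  det(x·I − A) = x^5 - 5*x^4 + 10*x^3 - 10*x^2 + 5*x - 1 = (x - 1)^5

Eigenvalues and multiplicities (the geometric multiplicity of λ is n − rank(A − λI), which equals the number of Jordan blocks for λ):
  λ = 1: algebraic multiplicity = 5, geometric multiplicity = 4

Determining the block sizes for each eigenvalue:
  λ = 1: 4 blocks summing to 5 forces exactly one block of size 2 and the rest size 1 → block sizes [2, 1, 1, 1]

Assembling the blocks gives a Jordan form
J =
  [1, 1, 0, 0, 0]
  [0, 1, 0, 0, 0]
  [0, 0, 1, 0, 0]
  [0, 0, 0, 1, 0]
  [0, 0, 0, 0, 1]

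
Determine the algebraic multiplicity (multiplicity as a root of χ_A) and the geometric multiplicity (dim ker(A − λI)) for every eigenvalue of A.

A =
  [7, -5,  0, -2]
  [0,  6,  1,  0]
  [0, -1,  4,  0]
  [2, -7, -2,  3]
λ = 5: alg = 4, geom = 2

Step 1 — factor the characteristic polynomial to read off the algebraic multiplicities:
  χ_A(x) = (x - 5)^4

Step 2 — compute geometric multiplicities via the rank-nullity identity g(λ) = n − rank(A − λI):
  rank(A − (5)·I) = 2, so dim ker(A − (5)·I) = n − 2 = 2

Summary:
  λ = 5: algebraic multiplicity = 4, geometric multiplicity = 2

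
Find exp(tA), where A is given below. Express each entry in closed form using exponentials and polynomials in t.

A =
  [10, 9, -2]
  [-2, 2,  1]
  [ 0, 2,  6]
e^{tA} =
  [-t^2*exp(6*t) + 4*t*exp(6*t) + exp(6*t), -2*t^2*exp(6*t) + 9*t*exp(6*t), t^2*exp(6*t)/2 - 2*t*exp(6*t)]
  [-2*t*exp(6*t), -4*t*exp(6*t) + exp(6*t), t*exp(6*t)]
  [-2*t^2*exp(6*t), -4*t^2*exp(6*t) + 2*t*exp(6*t), t^2*exp(6*t) + exp(6*t)]

Strategy: write A = P · J · P⁻¹ where J is a Jordan canonical form, so e^{tA} = P · e^{tJ} · P⁻¹, and e^{tJ} can be computed block-by-block.

A has Jordan form
J =
  [6, 1, 0]
  [0, 6, 1]
  [0, 0, 6]
(up to reordering of blocks).

Per-block formulas:
  For a 3×3 Jordan block J_3(6): exp(t · J_3(6)) = e^(6t)·(I + t·N + (t^2/2)·N^2), where N is the 3×3 nilpotent shift.

After assembling e^{tJ} and conjugating by P, we get:

e^{tA} =
  [-t^2*exp(6*t) + 4*t*exp(6*t) + exp(6*t), -2*t^2*exp(6*t) + 9*t*exp(6*t), t^2*exp(6*t)/2 - 2*t*exp(6*t)]
  [-2*t*exp(6*t), -4*t*exp(6*t) + exp(6*t), t*exp(6*t)]
  [-2*t^2*exp(6*t), -4*t^2*exp(6*t) + 2*t*exp(6*t), t^2*exp(6*t) + exp(6*t)]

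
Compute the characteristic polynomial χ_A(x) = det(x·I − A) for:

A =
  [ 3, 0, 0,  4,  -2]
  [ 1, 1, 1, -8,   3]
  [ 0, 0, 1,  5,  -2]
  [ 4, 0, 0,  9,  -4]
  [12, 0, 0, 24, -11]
x^5 - 3*x^4 + 2*x^3 + 2*x^2 - 3*x + 1

Expanding det(x·I − A) (e.g. by cofactor expansion or by noting that A is similar to its Jordan form J, which has the same characteristic polynomial as A) gives
  χ_A(x) = x^5 - 3*x^4 + 2*x^3 + 2*x^2 - 3*x + 1
which factors as (x - 1)^4*(x + 1). The eigenvalues (with algebraic multiplicities) are λ = -1 with multiplicity 1, λ = 1 with multiplicity 4.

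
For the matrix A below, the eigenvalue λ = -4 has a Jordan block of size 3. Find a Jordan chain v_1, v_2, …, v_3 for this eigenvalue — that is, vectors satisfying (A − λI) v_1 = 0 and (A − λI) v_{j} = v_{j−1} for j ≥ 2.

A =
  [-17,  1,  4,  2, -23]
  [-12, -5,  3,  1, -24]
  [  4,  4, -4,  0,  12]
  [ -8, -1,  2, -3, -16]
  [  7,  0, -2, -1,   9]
A Jordan chain for λ = -4 of length 3:
v_1 = (-4, 4, -16, 4, 0)ᵀ
v_2 = (-13, -12, 4, -8, 7)ᵀ
v_3 = (1, 0, 0, 0, 0)ᵀ

Let N = A − (-4)·I. We want v_3 with N^3 v_3 = 0 but N^2 v_3 ≠ 0; then v_{j-1} := N · v_j for j = 3, …, 2.

Pick v_3 = (1, 0, 0, 0, 0)ᵀ.
Then v_2 = N · v_3 = (-13, -12, 4, -8, 7)ᵀ.
Then v_1 = N · v_2 = (-4, 4, -16, 4, 0)ᵀ.

Sanity check: (A − (-4)·I) v_1 = (0, 0, 0, 0, 0)ᵀ = 0. ✓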